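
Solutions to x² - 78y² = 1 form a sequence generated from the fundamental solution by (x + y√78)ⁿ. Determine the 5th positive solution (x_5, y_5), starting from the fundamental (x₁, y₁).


Step 1: Find the fundamental solution (x₁, y₁) of x² - 78y² = 1.
  Expand √78 as a continued fraction. a₀ = ⌊√78⌋ = 8; iterate m_{k+1} = d_k·a_k − m_k, d_{k+1} = (78 − m_{k+1}²)/d_k, a_{k+1} = ⌊(a₀ + m_{k+1})/d_{k+1}⌋ (starting m₀ = 0, d₀ = 1), with convergents p_k = a_k·p_{k-1} + p_{k-2}, q_k = a_k·q_{k-1} + q_{k-2} (p₋₁ = 1, q₋₁ = 0):
  k = 0: a₀ = 8; p₀/q₀ = 8/1; p₀² − 78·q₀² = 64 − 78 = -14.
  k = 1: m = 8, d = 14, a = ⌊(8 + 8)/14⌋ = 1; p/q = (1·8 + 1)/(1·1 + 0) = 9/1; p² − 78·q² = 81 − 78 = 3.
  k = 2: m = 6, d = 3, a = ⌊(8 + 6)/3⌋ = 4; p/q = (4·9 + 8)/(4·1 + 1) = 44/5; p² − 78·q² = 1936 − 1950 = -14.
  k = 3: m = 6, d = 14, a = ⌊(8 + 6)/14⌋ = 1; p/q = (1·44 + 9)/(1·5 + 1) = 53/6; p² − 78·q² = 2809 − 2808 = 1.
  The first convergent with p² − 78·q² = 1 gives the fundamental solution (x₁, y₁) = (53, 6).
Step 2: Apply the recurrence (x_{n+1}, y_{n+1}) = (x₁x_n + 78y₁y_n, x₁y_n + y₁x_n) repeatedly.
  From (x_1, y_1) = (53, 6): x_2 = 53·53 + 78·6·6 = 5617; y_2 = 53·6 + 6·53 = 636.
  From (x_2, y_2) = (5617, 636): x_3 = 53·5617 + 78·6·636 = 595349; y_3 = 53·636 + 6·5617 = 67410.
  From (x_3, y_3) = (595349, 67410): x_4 = 53·595349 + 78·6·67410 = 63101377; y_4 = 53·67410 + 6·595349 = 7144824.
  From (x_4, y_4) = (63101377, 7144824): x_5 = 53·63101377 + 78·6·7144824 = 6688150613; y_5 = 53·7144824 + 6·63101377 = 757283934.
Step 3: Verify x_5² - 78·y_5² = 44731358622172275769 - 44731358622172275768 = 1 (should be 1). ✓

(x_1, y_1) = (53, 6); (x_5, y_5) = (6688150613, 757283934).


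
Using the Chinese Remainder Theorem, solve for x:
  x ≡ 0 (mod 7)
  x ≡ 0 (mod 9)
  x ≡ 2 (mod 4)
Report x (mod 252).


Moduli 7, 9, 4 are pairwise coprime; by CRT there is a unique solution modulo M = 7 · 9 · 4 = 252.
Solve pairwise, accumulating the modulus:
  Start with x ≡ 0 (mod 7).
  Combine with x ≡ 0 (mod 9): since gcd(7, 9) = 1, we get a unique residue mod 63.
    Write x = 0 + 7·t and substitute into x ≡ 0 (mod 9): 7·t ≡ 0 − 0 = 0 (mod 9).
    The inverse of 7 mod 9 is 4 (since 7·4 = 28 = 3·9 + 1), so t ≡ 4·0 = 0 ≡ 0 (mod 9).
    Then x = 0 + 7·0 = 0, valid modulo lcm(7, 9) = 63: x ≡ 0 (mod 63).
  Combine with x ≡ 2 (mod 4): since gcd(63, 4) = 1, we get a unique residue mod 252.
    Write x = 0 + 63·t and substitute into x ≡ 2 (mod 4): 63·t ≡ 2 − 0 = 2 (mod 4).
    Reduce coefficients mod 4: 3·t ≡ 2 (mod 4).
    The inverse of 3 mod 4 is 3 (since 3·3 = 9 = 2·4 + 1), so t ≡ 3·2 = 6 ≡ 2 (mod 4).
    Then x = 0 + 63·2 = 126, valid modulo lcm(63, 4) = 252: x ≡ 126 (mod 252).
Verify: 126 mod 7 = 0 ✓, 126 mod 9 = 0 ✓, 126 mod 4 = 2 ✓.

x ≡ 126 (mod 252).


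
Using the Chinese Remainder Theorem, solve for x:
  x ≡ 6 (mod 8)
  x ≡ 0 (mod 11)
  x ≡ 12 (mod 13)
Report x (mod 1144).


Moduli 8, 11, 13 are pairwise coprime; by CRT there is a unique solution modulo M = 8 · 11 · 13 = 1144.
Solve pairwise, accumulating the modulus:
  Start with x ≡ 6 (mod 8).
  Combine with x ≡ 0 (mod 11): since gcd(8, 11) = 1, we get a unique residue mod 88.
    Write x = 6 + 8·t and substitute into x ≡ 0 (mod 11): 8·t ≡ 0 − 6 = -6 (mod 11).
    Reduce coefficients mod 11: 8·t ≡ 5 (mod 11).
    The inverse of 8 mod 11 is 7 (since 8·7 = 56 = 5·11 + 1), so t ≡ 7·5 = 35 ≡ 2 (mod 11).
    Then x = 6 + 8·2 = 22, valid modulo lcm(8, 11) = 88: x ≡ 22 (mod 88).
  Combine with x ≡ 12 (mod 13): since gcd(88, 13) = 1, we get a unique residue mod 1144.
    Write x = 22 + 88·t and substitute into x ≡ 12 (mod 13): 88·t ≡ 12 − 22 = -10 (mod 13).
    Reduce coefficients mod 13: 10·t ≡ 3 (mod 13).
    The inverse of 10 mod 13 is 4 (since 10·4 = 40 = 3·13 + 1), so t ≡ 4·3 = 12 ≡ 12 (mod 13).
    Then x = 22 + 88·12 = 1078, valid modulo lcm(88, 13) = 1144: x ≡ 1078 (mod 1144).
Verify: 1078 mod 8 = 6 ✓, 1078 mod 11 = 0 ✓, 1078 mod 13 = 12 ✓.

x ≡ 1078 (mod 1144).


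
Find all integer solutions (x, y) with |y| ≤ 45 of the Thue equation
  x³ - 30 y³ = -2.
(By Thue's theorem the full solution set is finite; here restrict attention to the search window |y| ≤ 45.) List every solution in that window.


The equation is x³ - 30y³ = -2. For fixed y, x³ = 30·y³ − 2, so a solution requires the RHS to be a perfect cube.
Strategy: iterate y from -45 to 45, compute RHS = 30·y³ − 2, and check whether it is a (positive or negative) perfect cube.
Check small values of y:
  y = 0: RHS = -2 is not a perfect cube.
  y = 1: RHS = 28 is not a perfect cube.
  y = -1: RHS = -32 is not a perfect cube.
  y = 2: RHS = 238 is not a perfect cube.
  y = -2: RHS = -242 is not a perfect cube.
  y = 3: RHS = 808 is not a perfect cube.
  y = -3: RHS = -812 is not a perfect cube.
Continuing the search up to |y| = 45 finds no solutions either.
No (x, y) in the scanned range satisfies the equation.

No integer solutions with |y| ≤ 45.


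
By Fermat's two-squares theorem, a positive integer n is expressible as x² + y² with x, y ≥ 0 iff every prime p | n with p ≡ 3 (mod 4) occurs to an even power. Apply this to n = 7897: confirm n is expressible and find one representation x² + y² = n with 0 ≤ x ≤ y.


Step 1: Factor n = 7897 = 53 · 149.
Step 2: Check the mod-4 condition on each prime factor: 53 ≡ 1 (mod 4), exponent 1; 149 ≡ 1 (mod 4), exponent 1.
All primes ≡ 3 (mod 4) appear to even exponent (or don't appear), so by the two-squares theorem n IS expressible as a sum of two squares.
Step 3: Build a representation. Here n = 53 · 149 is a product of primes ≡ 1 (mod 4). Each prime p ≡ 1 (mod 4) is itself a sum of two squares; find a² by testing p − a² for a perfect square:
  53: 53 − 1² = 52, 53 − 2² = 49 = 7² ⇒ 53 = 2² + 7².
  149: 149 − 1² = 148, 149 − 2² = 145, 149 − 3² = 140, 149 − 4² = 133, 149 − 5² = 124, 149 − 6² = 113, 149 − 7² = 100 = 10² ⇒ 149 = 7² + 10².
  Combine using the Brahmagupta–Fibonacci identity (a² + b²)(c² + d²) = (ac − bd)² + (ad + bc)² = (ac + bd)² + (ad − bc)²:
  53 · 149 = 7897: from (2² + 7²)(7² + 10²), take (2·7 − 7·10, 2·10 + 7·7) = (14 − 70, 20 + 49) = (-56, 69); dropping signs (only squares matter) gives (56, 69); check 56² + 69² = 3136 + 4761 = 7897 ✓.
Step 4: Order so x ≤ y and verify: 56² + 69² = 3136 + 4761 = 7897 = n. ✓

n = 7897 = 56² + 69² (one valid representation with x ≤ y).


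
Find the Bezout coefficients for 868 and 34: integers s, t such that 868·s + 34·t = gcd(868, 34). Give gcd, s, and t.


Euclidean algorithm on (868, 34) — divide until remainder is 0:
  868 = 25 · 34 + 18
  34 = 1 · 18 + 16
  18 = 1 · 16 + 2
  16 = 8 · 2 + 0
gcd(868, 34) = 2.
Track Bezout coefficients alongside the remainders: start with r₀ = 868 = a·1 + b·0 (s = 1, t = 0) and r₁ = 34 = a·0 + b·1 (s = 0, t = 1); each new remainder r_{k+1} = r_{k-1} − q_k·r_k inherits s_{k+1} = s_{k-1} − q_k·s_k, t_{k+1} = t_{k-1} − q_k·t_k, so r_k = a·s_k + b·t_k at every step:
  q = 25: r = 18, s = 1 − 25·0 = 1, t = 0 − 25·1 = -25  (check: 868·1 + 34·(-25) = 18)
  q = 1: r = 16, s = 0 − 1·1 = -1, t = 1 − 1·(-25) = 26  (check: 868·(-1) + 34·26 = 16)
  q = 1: r = 2, s = 1 − 1·(-1) = 2, t = -25 − 1·26 = -51  (check: 868·2 + 34·(-51) = 2)
The row with r = 2 (the gcd) gives the Bezout coefficients s = 2, t = -51.
Result: 868 · (2) + 34 · (-51) = 2.

gcd(868, 34) = 2; s = 2, t = -51 (check: 868·2 + 34·(-51) = 2).


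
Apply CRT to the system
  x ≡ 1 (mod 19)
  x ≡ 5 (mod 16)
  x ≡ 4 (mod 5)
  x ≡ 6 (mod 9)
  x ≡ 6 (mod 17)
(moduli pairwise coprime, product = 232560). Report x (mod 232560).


Product of moduli M = 19 · 16 · 5 · 9 · 17 = 232560.
Merge one congruence at a time:
  Start: x ≡ 1 (mod 19).
  Combine with x ≡ 5 (mod 16); new modulus lcm = 304.
    Write x = 1 + 19·t and substitute into x ≡ 5 (mod 16): 19·t ≡ 5 − 1 = 4 (mod 16).
    Reduce coefficients mod 16: 3·t ≡ 4 (mod 16).
    The inverse of 3 mod 16 is 11 (since 3·11 = 33 = 2·16 + 1), so t ≡ 11·4 = 44 ≡ 12 (mod 16).
    Then x = 1 + 19·12 = 229, valid modulo lcm(19, 16) = 304: x ≡ 229 (mod 304).
  Combine with x ≡ 4 (mod 5); new modulus lcm = 1520.
    Write x = 229 + 304·t and substitute into x ≡ 4 (mod 5): 304·t ≡ 4 − 229 = -225 (mod 5).
    Reduce coefficients mod 5: 4·t ≡ 0 (mod 5).
    The inverse of 4 mod 5 is 4 (since 4·4 = 16 = 3·5 + 1), so t ≡ 4·0 = 0 ≡ 0 (mod 5).
    Then x = 229 + 304·0 = 229, valid modulo lcm(304, 5) = 1520: x ≡ 229 (mod 1520).
  Combine with x ≡ 6 (mod 9); new modulus lcm = 13680.
    Write x = 229 + 1520·t and substitute into x ≡ 6 (mod 9): 1520·t ≡ 6 − 229 = -223 (mod 9).
    Reduce coefficients mod 9: 8·t ≡ 2 (mod 9).
    The inverse of 8 mod 9 is 8 (since 8·8 = 64 = 7·9 + 1), so t ≡ 8·2 = 16 ≡ 7 (mod 9).
    Then x = 229 + 1520·7 = 10869, valid modulo lcm(1520, 9) = 13680: x ≡ 10869 (mod 13680).
  Combine with x ≡ 6 (mod 17); new modulus lcm = 232560.
    Write x = 10869 + 13680·t and substitute into x ≡ 6 (mod 17): 13680·t ≡ 6 − 10869 = -10863 (mod 17).
    Reduce coefficients mod 17: 12·t ≡ 0 (mod 17).
    The inverse of 12 mod 17 is 10 (since 12·10 = 120 = 7·17 + 1), so t ≡ 10·0 = 0 ≡ 0 (mod 17).
    Then x = 10869 + 13680·0 = 10869, valid modulo lcm(13680, 17) = 232560: x ≡ 10869 (mod 232560).
Verify against each original: 10869 mod 19 = 1, 10869 mod 16 = 5, 10869 mod 5 = 4, 10869 mod 9 = 6, 10869 mod 17 = 6.

x ≡ 10869 (mod 232560).


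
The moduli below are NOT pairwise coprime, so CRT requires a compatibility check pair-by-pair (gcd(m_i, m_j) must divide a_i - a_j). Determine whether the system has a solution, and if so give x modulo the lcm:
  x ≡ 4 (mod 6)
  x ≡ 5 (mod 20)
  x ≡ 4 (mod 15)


Moduli 6, 20, 15 are not pairwise coprime, so CRT works modulo lcm(m_i) when all pairwise compatibility conditions hold.
Pairwise compatibility: gcd(m_i, m_j) must divide a_i - a_j for every pair.
Merge one congruence at a time:
  Start: x ≡ 4 (mod 6).
  Combine with x ≡ 5 (mod 20): gcd(6, 20) = 2, and 5 - 4 = 1 is NOT divisible by 2.
    ⇒ system is inconsistent (no integer solution).

No solution (the system is inconsistent).


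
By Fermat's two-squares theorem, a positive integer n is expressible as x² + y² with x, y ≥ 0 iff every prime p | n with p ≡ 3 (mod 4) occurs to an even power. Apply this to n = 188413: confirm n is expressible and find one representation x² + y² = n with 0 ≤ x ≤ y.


Step 1: Factor n = 188413 = 29 · 73 · 89.
Step 2: Check the mod-4 condition on each prime factor: 29 ≡ 1 (mod 4), exponent 1; 73 ≡ 1 (mod 4), exponent 1; 89 ≡ 1 (mod 4), exponent 1.
All primes ≡ 3 (mod 4) appear to even exponent (or don't appear), so by the two-squares theorem n IS expressible as a sum of two squares.
Step 3: Build a representation. Here n = 29 · 73 · 89 is a product of primes ≡ 1 (mod 4). Each prime p ≡ 1 (mod 4) is itself a sum of two squares; find a² by testing p − a² for a perfect square:
  29: 29 − 1² = 28, 29 − 2² = 25 = 5² ⇒ 29 = 2² + 5².
  73: 73 − 1² = 72, 73 − 2² = 69, 73 − 3² = 64 = 8² ⇒ 73 = 3² + 8².
  89: 89 − 1² = 88, 89 − 2² = 85, 89 − 3² = 80, 89 − 4² = 73, 89 − 5² = 64 = 8² ⇒ 89 = 5² + 8².
  Combine using the Brahmagupta–Fibonacci identity (a² + b²)(c² + d²) = (ac − bd)² + (ad + bc)² = (ac + bd)² + (ad − bc)²:
  29 · 73 = 2117: from (2² + 5²)(3² + 8²), take (2·3 − 5·8, 2·8 + 5·3) = (6 − 40, 16 + 15) = (-34, 31); dropping signs (only squares matter) gives (34, 31); check 34² + 31² = 1156 + 961 = 2117 ✓.
  2117 · 89 = 188413: from (34² + 31²)(5² + 8²), take (34·5 − 31·8, 34·8 + 31·5) = (170 − 248, 272 + 155) = (-78, 427); dropping signs (only squares matter) gives (78, 427); check 78² + 427² = 6084 + 182329 = 188413 ✓.
Step 4: Order so x ≤ y and verify: 78² + 427² = 6084 + 182329 = 188413 = n. ✓

n = 188413 = 78² + 427² (one valid representation with x ≤ y).


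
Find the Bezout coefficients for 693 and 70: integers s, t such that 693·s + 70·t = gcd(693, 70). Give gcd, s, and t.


Euclidean algorithm on (693, 70) — divide until remainder is 0:
  693 = 9 · 70 + 63
  70 = 1 · 63 + 7
  63 = 9 · 7 + 0
gcd(693, 70) = 7.
Track Bezout coefficients alongside the remainders: start with r₀ = 693 = a·1 + b·0 (s = 1, t = 0) and r₁ = 70 = a·0 + b·1 (s = 0, t = 1); each new remainder r_{k+1} = r_{k-1} − q_k·r_k inherits s_{k+1} = s_{k-1} − q_k·s_k, t_{k+1} = t_{k-1} − q_k·t_k, so r_k = a·s_k + b·t_k at every step:
  q = 9: r = 63, s = 1 − 9·0 = 1, t = 0 − 9·1 = -9  (check: 693·1 + 70·(-9) = 63)
  q = 1: r = 7, s = 0 − 1·1 = -1, t = 1 − 1·(-9) = 10  (check: 693·(-1) + 70·10 = 7)
The row with r = 7 (the gcd) gives the Bezout coefficients s = -1, t = 10.
Result: 693 · (-1) + 70 · (10) = 7.

gcd(693, 70) = 7; s = -1, t = 10 (check: 693·(-1) + 70·10 = 7).


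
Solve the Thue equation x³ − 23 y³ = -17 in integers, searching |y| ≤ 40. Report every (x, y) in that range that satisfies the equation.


The equation is x³ - 23y³ = -17. For fixed y, x³ = 23·y³ − 17, so a solution requires the RHS to be a perfect cube.
Strategy: iterate y from -40 to 40, compute RHS = 23·y³ − 17, and check whether it is a (positive or negative) perfect cube.
Check small values of y:
  y = 0: RHS = -17 is not a perfect cube.
  y = 1: RHS = 6 is not a perfect cube.
  y = -1: RHS = -40 is not a perfect cube.
  y = 2: RHS = 167 is not a perfect cube.
  y = -2: RHS = -201 is not a perfect cube.
  y = 3: RHS = 604 is not a perfect cube.
  y = -3: RHS = -638 is not a perfect cube.
Continuing the search up to |y| = 40 finds no solutions either.
No (x, y) in the scanned range satisfies the equation.

No integer solutions with |y| ≤ 40.


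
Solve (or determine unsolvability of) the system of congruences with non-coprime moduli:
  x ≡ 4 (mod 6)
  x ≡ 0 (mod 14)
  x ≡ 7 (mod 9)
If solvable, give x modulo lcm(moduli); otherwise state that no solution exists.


Moduli 6, 14, 9 are not pairwise coprime, so CRT works modulo lcm(m_i) when all pairwise compatibility conditions hold.
Pairwise compatibility: gcd(m_i, m_j) must divide a_i - a_j for every pair.
Merge one congruence at a time:
  Start: x ≡ 4 (mod 6).
  Combine with x ≡ 0 (mod 14): gcd(6, 14) = 2; 0 - 4 = -4, which IS divisible by 2, so compatible.
    Write x = 4 + 6·t and substitute into x ≡ 0 (mod 14): 6·t ≡ 0 − 4 = -4 (mod 14).
    Divide the congruence (and modulus) by g = 2: 3·t ≡ -2 (mod 7).
    Reduce coefficients mod 7: 3·t ≡ 5 (mod 7).
    The inverse of 3 mod 7 is 5 (since 3·5 = 15 = 2·7 + 1), so t ≡ 5·5 = 25 ≡ 4 (mod 7).
    Then x = 4 + 6·4 = 28, valid modulo lcm(6, 14) = 42: x ≡ 28 (mod 42).
  Combine with x ≡ 7 (mod 9): gcd(42, 9) = 3; 7 - 28 = -21, which IS divisible by 3, so compatible.
    Write x = 28 + 42·t and substitute into x ≡ 7 (mod 9): 42·t ≡ 7 − 28 = -21 (mod 9).
    Divide the congruence (and modulus) by g = 3: 14·t ≡ -7 (mod 3).
    Reduce coefficients mod 3: 2·t ≡ 2 (mod 3).
    The inverse of 2 mod 3 is 2 (since 2·2 = 4 = 1·3 + 1), so t ≡ 2·2 = 4 ≡ 1 (mod 3).
    Then x = 28 + 42·1 = 70, valid modulo lcm(42, 9) = 126: x ≡ 70 (mod 126).
Verify: 70 mod 6 = 4, 70 mod 14 = 0, 70 mod 9 = 7.

x ≡ 70 (mod 126).


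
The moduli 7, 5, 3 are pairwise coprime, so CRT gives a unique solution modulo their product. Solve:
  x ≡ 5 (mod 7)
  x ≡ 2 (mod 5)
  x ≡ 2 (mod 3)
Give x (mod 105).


Moduli 7, 5, 3 are pairwise coprime; by CRT there is a unique solution modulo M = 7 · 5 · 3 = 105.
Solve pairwise, accumulating the modulus:
  Start with x ≡ 5 (mod 7).
  Combine with x ≡ 2 (mod 5): since gcd(7, 5) = 1, we get a unique residue mod 35.
    Write x = 5 + 7·t and substitute into x ≡ 2 (mod 5): 7·t ≡ 2 − 5 = -3 (mod 5).
    Reduce coefficients mod 5: 2·t ≡ 2 (mod 5).
    The inverse of 2 mod 5 is 3 (since 2·3 = 6 = 1·5 + 1), so t ≡ 3·2 = 6 ≡ 1 (mod 5).
    Then x = 5 + 7·1 = 12, valid modulo lcm(7, 5) = 35: x ≡ 12 (mod 35).
  Combine with x ≡ 2 (mod 3): since gcd(35, 3) = 1, we get a unique residue mod 105.
    Write x = 12 + 35·t and substitute into x ≡ 2 (mod 3): 35·t ≡ 2 − 12 = -10 (mod 3).
    Reduce coefficients mod 3: 2·t ≡ 2 (mod 3).
    The inverse of 2 mod 3 is 2 (since 2·2 = 4 = 1·3 + 1), so t ≡ 2·2 = 4 ≡ 1 (mod 3).
    Then x = 12 + 35·1 = 47, valid modulo lcm(35, 3) = 105: x ≡ 47 (mod 105).
Verify: 47 mod 7 = 5 ✓, 47 mod 5 = 2 ✓, 47 mod 3 = 2 ✓.

x ≡ 47 (mod 105).


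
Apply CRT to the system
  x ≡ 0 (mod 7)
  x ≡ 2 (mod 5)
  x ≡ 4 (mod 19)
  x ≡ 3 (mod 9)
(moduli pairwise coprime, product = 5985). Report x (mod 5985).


Product of moduli M = 7 · 5 · 19 · 9 = 5985.
Merge one congruence at a time:
  Start: x ≡ 0 (mod 7).
  Combine with x ≡ 2 (mod 5); new modulus lcm = 35.
    Write x = 0 + 7·t and substitute into x ≡ 2 (mod 5): 7·t ≡ 2 − 0 = 2 (mod 5).
    Reduce coefficients mod 5: 2·t ≡ 2 (mod 5).
    The inverse of 2 mod 5 is 3 (since 2·3 = 6 = 1·5 + 1), so t ≡ 3·2 = 6 ≡ 1 (mod 5).
    Then x = 0 + 7·1 = 7, valid modulo lcm(7, 5) = 35: x ≡ 7 (mod 35).
  Combine with x ≡ 4 (mod 19); new modulus lcm = 665.
    Write x = 7 + 35·t and substitute into x ≡ 4 (mod 19): 35·t ≡ 4 − 7 = -3 (mod 19).
    Reduce coefficients mod 19: 16·t ≡ 16 (mod 19).
    The inverse of 16 mod 19 is 6 (since 16·6 = 96 = 5·19 + 1), so t ≡ 6·16 = 96 ≡ 1 (mod 19).
    Then x = 7 + 35·1 = 42, valid modulo lcm(35, 19) = 665: x ≡ 42 (mod 665).
  Combine with x ≡ 3 (mod 9); new modulus lcm = 5985.
    Write x = 42 + 665·t and substitute into x ≡ 3 (mod 9): 665·t ≡ 3 − 42 = -39 (mod 9).
    Reduce coefficients mod 9: 8·t ≡ 6 (mod 9).
    The inverse of 8 mod 9 is 8 (since 8·8 = 64 = 7·9 + 1), so t ≡ 8·6 = 48 ≡ 3 (mod 9).
    Then x = 42 + 665·3 = 2037, valid modulo lcm(665, 9) = 5985: x ≡ 2037 (mod 5985).
Verify against each original: 2037 mod 7 = 0, 2037 mod 5 = 2, 2037 mod 19 = 4, 2037 mod 9 = 3.

x ≡ 2037 (mod 5985).


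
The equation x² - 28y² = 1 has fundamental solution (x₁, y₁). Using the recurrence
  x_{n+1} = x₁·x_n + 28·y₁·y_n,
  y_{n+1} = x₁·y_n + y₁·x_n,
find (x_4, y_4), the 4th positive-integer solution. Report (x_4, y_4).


Step 1: Find the fundamental solution (x₁, y₁) of x² - 28y² = 1.
  Expand √28 as a continued fraction. a₀ = ⌊√28⌋ = 5; iterate m_{k+1} = d_k·a_k − m_k, d_{k+1} = (28 − m_{k+1}²)/d_k, a_{k+1} = ⌊(a₀ + m_{k+1})/d_{k+1}⌋ (starting m₀ = 0, d₀ = 1), with convergents p_k = a_k·p_{k-1} + p_{k-2}, q_k = a_k·q_{k-1} + q_{k-2} (p₋₁ = 1, q₋₁ = 0):
  k = 0: a₀ = 5; p₀/q₀ = 5/1; p₀² − 28·q₀² = 25 − 28 = -3.
  k = 1: m = 5, d = 3, a = ⌊(5 + 5)/3⌋ = 3; p/q = (3·5 + 1)/(3·1 + 0) = 16/3; p² − 28·q² = 256 − 252 = 4.
  k = 2: m = 4, d = 4, a = ⌊(5 + 4)/4⌋ = 2; p/q = (2·16 + 5)/(2·3 + 1) = 37/7; p² − 28·q² = 1369 − 1372 = -3.
  k = 3: m = 4, d = 3, a = ⌊(5 + 4)/3⌋ = 3; p/q = (3·37 + 16)/(3·7 + 3) = 127/24; p² − 28·q² = 16129 − 16128 = 1.
  The first convergent with p² − 28·q² = 1 gives the fundamental solution (x₁, y₁) = (127, 24).
Step 2: Apply the recurrence (x_{n+1}, y_{n+1}) = (x₁x_n + 28y₁y_n, x₁y_n + y₁x_n) repeatedly.
  From (x_1, y_1) = (127, 24): x_2 = 127·127 + 28·24·24 = 32257; y_2 = 127·24 + 24·127 = 6096.
  From (x_2, y_2) = (32257, 6096): x_3 = 127·32257 + 28·24·6096 = 8193151; y_3 = 127·6096 + 24·32257 = 1548360.
  From (x_3, y_3) = (8193151, 1548360): x_4 = 127·8193151 + 28·24·1548360 = 2081028097; y_4 = 127·1548360 + 24·8193151 = 393277344.
Step 3: Verify x_4² - 28·y_4² = 4330677940503441409 - 4330677940503441408 = 1 (should be 1). ✓

(x_1, y_1) = (127, 24); (x_4, y_4) = (2081028097, 393277344).


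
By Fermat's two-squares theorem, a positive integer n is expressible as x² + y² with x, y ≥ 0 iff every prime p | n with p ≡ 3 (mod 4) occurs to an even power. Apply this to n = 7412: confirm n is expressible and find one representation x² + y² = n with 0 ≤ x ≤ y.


Step 1: Factor n = 7412 = 2^2 · 17 · 109.
Step 2: Check the mod-4 condition on each prime factor: 2 = 2 (special); 17 ≡ 1 (mod 4), exponent 1; 109 ≡ 1 (mod 4), exponent 1.
All primes ≡ 3 (mod 4) appear to even exponent (or don't appear), so by the two-squares theorem n IS expressible as a sum of two squares.
Step 3: Build a representation. Group n = k² · m with k = 2 and m = 17 · 109 = 1853 (a product of primes ≡ 1 (mod 4)); a representation of m scales to one of n via (k·x)² + (k·y)² = k²(x² + y²). Each prime p ≡ 1 (mod 4) is itself a sum of two squares; find a² by testing p − a² for a perfect square:
  17: 17 − 1² = 16 = 4² ⇒ 17 = 1² + 4².
  109: 109 − 1² = 108, 109 − 2² = 105, 109 − 3² = 100 = 10² ⇒ 109 = 3² + 10².
  Combine using the Brahmagupta–Fibonacci identity (a² + b²)(c² + d²) = (ac − bd)² + (ad + bc)² = (ac + bd)² + (ad − bc)²:
  17 · 109 = 1853: from (1² + 4²)(3² + 10²), take (1·3 − 4·10, 1·10 + 4·3) = (3 − 40, 10 + 12) = (-37, 22); dropping signs (only squares matter) gives (37, 22); check 37² + 22² = 1369 + 484 = 1853 ✓.
  Scale by k = 2: (2·37, 2·22) = (74, 44).
Step 4: Order so x ≤ y and verify: 44² + 74² = 1936 + 5476 = 7412 = n. ✓

n = 7412 = 44² + 74² (one valid representation with x ≤ y).


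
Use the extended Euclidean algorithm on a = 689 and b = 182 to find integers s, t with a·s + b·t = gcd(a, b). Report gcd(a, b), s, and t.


Euclidean algorithm on (689, 182) — divide until remainder is 0:
  689 = 3 · 182 + 143
  182 = 1 · 143 + 39
  143 = 3 · 39 + 26
  39 = 1 · 26 + 13
  26 = 2 · 13 + 0
gcd(689, 182) = 13.
Track Bezout coefficients alongside the remainders: start with r₀ = 689 = a·1 + b·0 (s = 1, t = 0) and r₁ = 182 = a·0 + b·1 (s = 0, t = 1); each new remainder r_{k+1} = r_{k-1} − q_k·r_k inherits s_{k+1} = s_{k-1} − q_k·s_k, t_{k+1} = t_{k-1} − q_k·t_k, so r_k = a·s_k + b·t_k at every step:
  q = 3: r = 143, s = 1 − 3·0 = 1, t = 0 − 3·1 = -3  (check: 689·1 + 182·(-3) = 143)
  q = 1: r = 39, s = 0 − 1·1 = -1, t = 1 − 1·(-3) = 4  (check: 689·(-1) + 182·4 = 39)
  q = 3: r = 26, s = 1 − 3·(-1) = 4, t = -3 − 3·4 = -15  (check: 689·4 + 182·(-15) = 26)
  q = 1: r = 13, s = -1 − 1·4 = -5, t = 4 − 1·(-15) = 19  (check: 689·(-5) + 182·19 = 13)
The row with r = 13 (the gcd) gives the Bezout coefficients s = -5, t = 19.
Result: 689 · (-5) + 182 · (19) = 13.

gcd(689, 182) = 13; s = -5, t = 19 (check: 689·(-5) + 182·19 = 13).


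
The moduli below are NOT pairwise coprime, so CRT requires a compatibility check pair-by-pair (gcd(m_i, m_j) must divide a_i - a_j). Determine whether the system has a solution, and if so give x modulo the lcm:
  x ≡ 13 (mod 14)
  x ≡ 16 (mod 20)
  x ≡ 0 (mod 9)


Moduli 14, 20, 9 are not pairwise coprime, so CRT works modulo lcm(m_i) when all pairwise compatibility conditions hold.
Pairwise compatibility: gcd(m_i, m_j) must divide a_i - a_j for every pair.
Merge one congruence at a time:
  Start: x ≡ 13 (mod 14).
  Combine with x ≡ 16 (mod 20): gcd(14, 20) = 2, and 16 - 13 = 3 is NOT divisible by 2.
    ⇒ system is inconsistent (no integer solution).

No solution (the system is inconsistent).


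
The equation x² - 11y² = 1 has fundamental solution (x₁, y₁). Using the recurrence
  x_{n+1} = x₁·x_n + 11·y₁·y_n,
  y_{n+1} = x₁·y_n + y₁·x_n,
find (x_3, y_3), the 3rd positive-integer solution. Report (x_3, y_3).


Step 1: Find the fundamental solution (x₁, y₁) of x² - 11y² = 1.
  Expand √11 as a continued fraction. a₀ = ⌊√11⌋ = 3; iterate m_{k+1} = d_k·a_k − m_k, d_{k+1} = (11 − m_{k+1}²)/d_k, a_{k+1} = ⌊(a₀ + m_{k+1})/d_{k+1}⌋ (starting m₀ = 0, d₀ = 1), with convergents p_k = a_k·p_{k-1} + p_{k-2}, q_k = a_k·q_{k-1} + q_{k-2} (p₋₁ = 1, q₋₁ = 0):
  k = 0: a₀ = 3; p₀/q₀ = 3/1; p₀² − 11·q₀² = 9 − 11 = -2.
  k = 1: m = 3, d = 2, a = ⌊(3 + 3)/2⌋ = 3; p/q = (3·3 + 1)/(3·1 + 0) = 10/3; p² − 11·q² = 100 − 99 = 1.
  The first convergent with p² − 11·q² = 1 gives the fundamental solution (x₁, y₁) = (10, 3).
Step 2: Apply the recurrence (x_{n+1}, y_{n+1}) = (x₁x_n + 11y₁y_n, x₁y_n + y₁x_n) repeatedly.
  From (x_1, y_1) = (10, 3): x_2 = 10·10 + 11·3·3 = 199; y_2 = 10·3 + 3·10 = 60.
  From (x_2, y_2) = (199, 60): x_3 = 10·199 + 11·3·60 = 3970; y_3 = 10·60 + 3·199 = 1197.
Step 3: Verify x_3² - 11·y_3² = 15760900 - 15760899 = 1 (should be 1). ✓

(x_1, y_1) = (10, 3); (x_3, y_3) = (3970, 1197).


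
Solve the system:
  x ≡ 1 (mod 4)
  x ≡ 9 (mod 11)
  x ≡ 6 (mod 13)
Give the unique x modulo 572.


Moduli 4, 11, 13 are pairwise coprime; by CRT there is a unique solution modulo M = 4 · 11 · 13 = 572.
Solve pairwise, accumulating the modulus:
  Start with x ≡ 1 (mod 4).
  Combine with x ≡ 9 (mod 11): since gcd(4, 11) = 1, we get a unique residue mod 44.
    Write x = 1 + 4·t and substitute into x ≡ 9 (mod 11): 4·t ≡ 9 − 1 = 8 (mod 11).
    The inverse of 4 mod 11 is 3 (since 4·3 = 12 = 1·11 + 1), so t ≡ 3·8 = 24 ≡ 2 (mod 11).
    Then x = 1 + 4·2 = 9, valid modulo lcm(4, 11) = 44: x ≡ 9 (mod 44).
  Combine with x ≡ 6 (mod 13): since gcd(44, 13) = 1, we get a unique residue mod 572.
    Write x = 9 + 44·t and substitute into x ≡ 6 (mod 13): 44·t ≡ 6 − 9 = -3 (mod 13).
    Reduce coefficients mod 13: 5·t ≡ 10 (mod 13).
    The inverse of 5 mod 13 is 8 (since 5·8 = 40 = 3·13 + 1), so t ≡ 8·10 = 80 ≡ 2 (mod 13).
    Then x = 9 + 44·2 = 97, valid modulo lcm(44, 13) = 572: x ≡ 97 (mod 572).
Verify: 97 mod 4 = 1 ✓, 97 mod 11 = 9 ✓, 97 mod 13 = 6 ✓.

x ≡ 97 (mod 572).


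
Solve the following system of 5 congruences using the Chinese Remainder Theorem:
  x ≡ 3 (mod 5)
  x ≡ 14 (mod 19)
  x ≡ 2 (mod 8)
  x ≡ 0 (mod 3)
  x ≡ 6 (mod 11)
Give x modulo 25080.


Product of moduli M = 5 · 19 · 8 · 3 · 11 = 25080.
Merge one congruence at a time:
  Start: x ≡ 3 (mod 5).
  Combine with x ≡ 14 (mod 19); new modulus lcm = 95.
    Write x = 3 + 5·t and substitute into x ≡ 14 (mod 19): 5·t ≡ 14 − 3 = 11 (mod 19).
    The inverse of 5 mod 19 is 4 (since 5·4 = 20 = 1·19 + 1), so t ≡ 4·11 = 44 ≡ 6 (mod 19).
    Then x = 3 + 5·6 = 33, valid modulo lcm(5, 19) = 95: x ≡ 33 (mod 95).
  Combine with x ≡ 2 (mod 8); new modulus lcm = 760.
    Write x = 33 + 95·t and substitute into x ≡ 2 (mod 8): 95·t ≡ 2 − 33 = -31 (mod 8).
    Reduce coefficients mod 8: 7·t ≡ 1 (mod 8).
    The inverse of 7 mod 8 is 7 (since 7·7 = 49 = 6·8 + 1), so t ≡ 7·1 = 7 ≡ 7 (mod 8).
    Then x = 33 + 95·7 = 698, valid modulo lcm(95, 8) = 760: x ≡ 698 (mod 760).
  Combine with x ≡ 0 (mod 3); new modulus lcm = 2280.
    Write x = 698 + 760·t and substitute into x ≡ 0 (mod 3): 760·t ≡ 0 − 698 = -698 (mod 3).
    Reduce coefficients mod 3: 1·t ≡ 1 (mod 3).
    So t ≡ 1 (mod 3).
    Then x = 698 + 760·1 = 1458, valid modulo lcm(760, 3) = 2280: x ≡ 1458 (mod 2280).
  Combine with x ≡ 6 (mod 11); new modulus lcm = 25080.
    Write x = 1458 + 2280·t and substitute into x ≡ 6 (mod 11): 2280·t ≡ 6 − 1458 = -1452 (mod 11).
    Reduce coefficients mod 11: 3·t ≡ 0 (mod 11).
    The inverse of 3 mod 11 is 4 (since 3·4 = 12 = 1·11 + 1), so t ≡ 4·0 = 0 ≡ 0 (mod 11).
    Then x = 1458 + 2280·0 = 1458, valid modulo lcm(2280, 11) = 25080: x ≡ 1458 (mod 25080).
Verify against each original: 1458 mod 5 = 3, 1458 mod 19 = 14, 1458 mod 8 = 2, 1458 mod 3 = 0, 1458 mod 11 = 6.

x ≡ 1458 (mod 25080).


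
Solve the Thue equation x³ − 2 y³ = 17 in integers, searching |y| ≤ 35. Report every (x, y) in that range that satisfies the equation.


The equation is x³ - 2y³ = 17. For fixed y, x³ = 2·y³ + 17, so a solution requires the RHS to be a perfect cube.
Strategy: iterate y from -35 to 35, compute RHS = 2·y³ + 17, and check whether it is a (positive or negative) perfect cube.
Check small values of y:
  y = 0: RHS = 17 is not a perfect cube.
  y = 1: RHS = 19 is not a perfect cube.
  y = -1: RHS = 15 is not a perfect cube.
  y = 2: RHS = 33 is not a perfect cube.
  y = -2: RHS = 1 = (1)³ ⇒ x = 1 works.
  y = 3: RHS = 71 is not a perfect cube.
  y = -3: RHS = -37 is not a perfect cube.
Continuing the search up to |y| = 35 finds no further solutions beyond those listed.
Collected solutions: (1, -2).

Solutions (with |y| ≤ 35): (1, -2).


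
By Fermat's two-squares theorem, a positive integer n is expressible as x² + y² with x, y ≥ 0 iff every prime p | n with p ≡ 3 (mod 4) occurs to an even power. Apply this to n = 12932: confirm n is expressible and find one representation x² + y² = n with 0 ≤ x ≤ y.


Step 1: Factor n = 12932 = 2^2 · 53 · 61.
Step 2: Check the mod-4 condition on each prime factor: 2 = 2 (special); 53 ≡ 1 (mod 4), exponent 1; 61 ≡ 1 (mod 4), exponent 1.
All primes ≡ 3 (mod 4) appear to even exponent (or don't appear), so by the two-squares theorem n IS expressible as a sum of two squares.
Step 3: Build a representation. Group n = k² · m with k = 2 and m = 53 · 61 = 3233 (a product of primes ≡ 1 (mod 4)); a representation of m scales to one of n via (k·x)² + (k·y)² = k²(x² + y²). Each prime p ≡ 1 (mod 4) is itself a sum of two squares; find a² by testing p − a² for a perfect square:
  53: 53 − 1² = 52, 53 − 2² = 49 = 7² ⇒ 53 = 2² + 7².
  61: 61 − 1² = 60, 61 − 2² = 57, 61 − 3² = 52, 61 − 4² = 45, 61 − 5² = 36 = 6² ⇒ 61 = 5² + 6².
  Combine using the Brahmagupta–Fibonacci identity (a² + b²)(c² + d²) = (ac − bd)² + (ad + bc)² = (ac + bd)² + (ad − bc)²:
  53 · 61 = 3233: from (2² + 7²)(5² + 6²), take (2·5 − 7·6, 2·6 + 7·5) = (10 − 42, 12 + 35) = (-32, 47); dropping signs (only squares matter) gives (32, 47); check 32² + 47² = 1024 + 2209 = 3233 ✓.
  Scale by k = 2: (2·32, 2·47) = (64, 94).
Step 4: Order so x ≤ y and verify: 64² + 94² = 4096 + 8836 = 12932 = n. ✓

n = 12932 = 64² + 94² (one valid representation with x ≤ y).


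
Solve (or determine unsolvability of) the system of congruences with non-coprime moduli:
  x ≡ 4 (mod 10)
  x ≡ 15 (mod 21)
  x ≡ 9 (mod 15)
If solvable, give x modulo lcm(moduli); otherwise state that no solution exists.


Moduli 10, 21, 15 are not pairwise coprime, so CRT works modulo lcm(m_i) when all pairwise compatibility conditions hold.
Pairwise compatibility: gcd(m_i, m_j) must divide a_i - a_j for every pair.
Merge one congruence at a time:
  Start: x ≡ 4 (mod 10).
  Combine with x ≡ 15 (mod 21): gcd(10, 21) = 1; 15 - 4 = 11, which IS divisible by 1, so compatible.
    Write x = 4 + 10·t and substitute into x ≡ 15 (mod 21): 10·t ≡ 15 − 4 = 11 (mod 21).
    The inverse of 10 mod 21 is 19 (since 10·19 = 190 = 9·21 + 1), so t ≡ 19·11 = 209 ≡ 20 (mod 21).
    Then x = 4 + 10·20 = 204, valid modulo lcm(10, 21) = 210: x ≡ 204 (mod 210).
  Combine with x ≡ 9 (mod 15): gcd(210, 15) = 15; 9 - 204 = -195, which IS divisible by 15, so compatible.
    Write x = 204 + 210·t and substitute into x ≡ 9 (mod 15): 210·t ≡ 9 − 204 = -195 (mod 15).
    Divide the congruence (and modulus) by g = 15: 14·t ≡ -13 (mod 1).
    Modulo 1 every t works; take t = 0.
    Then x = 204 + 210·0 = 204, valid modulo lcm(210, 15) = 210: x ≡ 204 (mod 210).
Verify: 204 mod 10 = 4, 204 mod 21 = 15, 204 mod 15 = 9.

x ≡ 204 (mod 210).


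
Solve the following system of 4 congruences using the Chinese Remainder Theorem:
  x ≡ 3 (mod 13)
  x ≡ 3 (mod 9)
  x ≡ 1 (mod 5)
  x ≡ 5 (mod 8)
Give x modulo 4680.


Product of moduli M = 13 · 9 · 5 · 8 = 4680.
Merge one congruence at a time:
  Start: x ≡ 3 (mod 13).
  Combine with x ≡ 3 (mod 9); new modulus lcm = 117.
    Write x = 3 + 13·t and substitute into x ≡ 3 (mod 9): 13·t ≡ 3 − 3 = 0 (mod 9).
    Reduce coefficients mod 9: 4·t ≡ 0 (mod 9).
    The inverse of 4 mod 9 is 7 (since 4·7 = 28 = 3·9 + 1), so t ≡ 7·0 = 0 ≡ 0 (mod 9).
    Then x = 3 + 13·0 = 3, valid modulo lcm(13, 9) = 117: x ≡ 3 (mod 117).
  Combine with x ≡ 1 (mod 5); new modulus lcm = 585.
    Write x = 3 + 117·t and substitute into x ≡ 1 (mod 5): 117·t ≡ 1 − 3 = -2 (mod 5).
    Reduce coefficients mod 5: 2·t ≡ 3 (mod 5).
    The inverse of 2 mod 5 is 3 (since 2·3 = 6 = 1·5 + 1), so t ≡ 3·3 = 9 ≡ 4 (mod 5).
    Then x = 3 + 117·4 = 471, valid modulo lcm(117, 5) = 585: x ≡ 471 (mod 585).
  Combine with x ≡ 5 (mod 8); new modulus lcm = 4680.
    Write x = 471 + 585·t and substitute into x ≡ 5 (mod 8): 585·t ≡ 5 − 471 = -466 (mod 8).
    Reduce coefficients mod 8: 1·t ≡ 6 (mod 8).
    So t ≡ 6 (mod 8).
    Then x = 471 + 585·6 = 3981, valid modulo lcm(585, 8) = 4680: x ≡ 3981 (mod 4680).
Verify against each original: 3981 mod 13 = 3, 3981 mod 9 = 3, 3981 mod 5 = 1, 3981 mod 8 = 5.

x ≡ 3981 (mod 4680).


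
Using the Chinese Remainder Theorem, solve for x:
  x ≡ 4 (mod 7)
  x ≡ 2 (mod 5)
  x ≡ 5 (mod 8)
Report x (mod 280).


Moduli 7, 5, 8 are pairwise coprime; by CRT there is a unique solution modulo M = 7 · 5 · 8 = 280.
Solve pairwise, accumulating the modulus:
  Start with x ≡ 4 (mod 7).
  Combine with x ≡ 2 (mod 5): since gcd(7, 5) = 1, we get a unique residue mod 35.
    Write x = 4 + 7·t and substitute into x ≡ 2 (mod 5): 7·t ≡ 2 − 4 = -2 (mod 5).
    Reduce coefficients mod 5: 2·t ≡ 3 (mod 5).
    The inverse of 2 mod 5 is 3 (since 2·3 = 6 = 1·5 + 1), so t ≡ 3·3 = 9 ≡ 4 (mod 5).
    Then x = 4 + 7·4 = 32, valid modulo lcm(7, 5) = 35: x ≡ 32 (mod 35).
  Combine with x ≡ 5 (mod 8): since gcd(35, 8) = 1, we get a unique residue mod 280.
    Write x = 32 + 35·t and substitute into x ≡ 5 (mod 8): 35·t ≡ 5 − 32 = -27 (mod 8).
    Reduce coefficients mod 8: 3·t ≡ 5 (mod 8).
    The inverse of 3 mod 8 is 3 (since 3·3 = 9 = 1·8 + 1), so t ≡ 3·5 = 15 ≡ 7 (mod 8).
    Then x = 32 + 35·7 = 277, valid modulo lcm(35, 8) = 280: x ≡ 277 (mod 280).
Verify: 277 mod 7 = 4 ✓, 277 mod 5 = 2 ✓, 277 mod 8 = 5 ✓.

x ≡ 277 (mod 280).


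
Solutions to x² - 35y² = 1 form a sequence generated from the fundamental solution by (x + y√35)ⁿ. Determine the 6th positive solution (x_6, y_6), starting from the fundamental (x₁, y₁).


Step 1: Find the fundamental solution (x₁, y₁) of x² - 35y² = 1.
  Expand √35 as a continued fraction. a₀ = ⌊√35⌋ = 5; iterate m_{k+1} = d_k·a_k − m_k, d_{k+1} = (35 − m_{k+1}²)/d_k, a_{k+1} = ⌊(a₀ + m_{k+1})/d_{k+1}⌋ (starting m₀ = 0, d₀ = 1), with convergents p_k = a_k·p_{k-1} + p_{k-2}, q_k = a_k·q_{k-1} + q_{k-2} (p₋₁ = 1, q₋₁ = 0):
  k = 0: a₀ = 5; p₀/q₀ = 5/1; p₀² − 35·q₀² = 25 − 35 = -10.
  k = 1: m = 5, d = 10, a = ⌊(5 + 5)/10⌋ = 1; p/q = (1·5 + 1)/(1·1 + 0) = 6/1; p² − 35·q² = 36 − 35 = 1.
  The first convergent with p² − 35·q² = 1 gives the fundamental solution (x₁, y₁) = (6, 1).
Step 2: Apply the recurrence (x_{n+1}, y_{n+1}) = (x₁x_n + 35y₁y_n, x₁y_n + y₁x_n) repeatedly.
  From (x_1, y_1) = (6, 1): x_2 = 6·6 + 35·1·1 = 71; y_2 = 6·1 + 1·6 = 12.
  From (x_2, y_2) = (71, 12): x_3 = 6·71 + 35·1·12 = 846; y_3 = 6·12 + 1·71 = 143.
  From (x_3, y_3) = (846, 143): x_4 = 6·846 + 35·1·143 = 10081; y_4 = 6·143 + 1·846 = 1704.
  From (x_4, y_4) = (10081, 1704): x_5 = 6·10081 + 35·1·1704 = 120126; y_5 = 6·1704 + 1·10081 = 20305.
  From (x_5, y_5) = (120126, 20305): x_6 = 6·120126 + 35·1·20305 = 1431431; y_6 = 6·20305 + 1·120126 = 241956.
Step 3: Verify x_6² - 35·y_6² = 2048994707761 - 2048994707760 = 1 (should be 1). ✓

(x_1, y_1) = (6, 1); (x_6, y_6) = (1431431, 241956).


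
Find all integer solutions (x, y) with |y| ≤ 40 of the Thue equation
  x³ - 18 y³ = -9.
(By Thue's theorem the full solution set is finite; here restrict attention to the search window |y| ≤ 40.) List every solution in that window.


The equation is x³ - 18y³ = -9. For fixed y, x³ = 18·y³ − 9, so a solution requires the RHS to be a perfect cube.
Strategy: iterate y from -40 to 40, compute RHS = 18·y³ − 9, and check whether it is a (positive or negative) perfect cube.
Check small values of y:
  y = 0: RHS = -9 is not a perfect cube.
  y = 1: RHS = 9 is not a perfect cube.
  y = -1: RHS = -27 = (-3)³ ⇒ x = -3 works.
  y = 2: RHS = 135 is not a perfect cube.
  y = -2: RHS = -153 is not a perfect cube.
  y = 3: RHS = 477 is not a perfect cube.
  y = -3: RHS = -495 is not a perfect cube.
Continuing the search up to |y| = 40 finds no further solutions beyond those listed.
Collected solutions: (-3, -1).

Solutions (with |y| ≤ 40): (-3, -1).


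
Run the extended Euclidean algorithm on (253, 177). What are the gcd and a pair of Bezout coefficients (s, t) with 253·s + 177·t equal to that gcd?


Euclidean algorithm on (253, 177) — divide until remainder is 0:
  253 = 1 · 177 + 76
  177 = 2 · 76 + 25
  76 = 3 · 25 + 1
  25 = 25 · 1 + 0
gcd(253, 177) = 1.
Track Bezout coefficients alongside the remainders: start with r₀ = 253 = a·1 + b·0 (s = 1, t = 0) and r₁ = 177 = a·0 + b·1 (s = 0, t = 1); each new remainder r_{k+1} = r_{k-1} − q_k·r_k inherits s_{k+1} = s_{k-1} − q_k·s_k, t_{k+1} = t_{k-1} − q_k·t_k, so r_k = a·s_k + b·t_k at every step:
  q = 1: r = 76, s = 1 − 1·0 = 1, t = 0 − 1·1 = -1  (check: 253·1 + 177·(-1) = 76)
  q = 2: r = 25, s = 0 − 2·1 = -2, t = 1 − 2·(-1) = 3  (check: 253·(-2) + 177·3 = 25)
  q = 3: r = 1, s = 1 − 3·(-2) = 7, t = -1 − 3·3 = -10  (check: 253·7 + 177·(-10) = 1)
The row with r = 1 (the gcd) gives the Bezout coefficients s = 7, t = -10.
Result: 253 · (7) + 177 · (-10) = 1.

gcd(253, 177) = 1; s = 7, t = -10 (check: 253·7 + 177·(-10) = 1).


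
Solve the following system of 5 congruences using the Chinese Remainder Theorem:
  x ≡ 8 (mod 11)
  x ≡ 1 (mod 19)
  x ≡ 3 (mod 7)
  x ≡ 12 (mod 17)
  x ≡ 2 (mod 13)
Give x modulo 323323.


Product of moduli M = 11 · 19 · 7 · 17 · 13 = 323323.
Merge one congruence at a time:
  Start: x ≡ 8 (mod 11).
  Combine with x ≡ 1 (mod 19); new modulus lcm = 209.
    Write x = 8 + 11·t and substitute into x ≡ 1 (mod 19): 11·t ≡ 1 − 8 = -7 (mod 19).
    Reduce coefficients mod 19: 11·t ≡ 12 (mod 19).
    The inverse of 11 mod 19 is 7 (since 11·7 = 77 = 4·19 + 1), so t ≡ 7·12 = 84 ≡ 8 (mod 19).
    Then x = 8 + 11·8 = 96, valid modulo lcm(11, 19) = 209: x ≡ 96 (mod 209).
  Combine with x ≡ 3 (mod 7); new modulus lcm = 1463.
    Write x = 96 + 209·t and substitute into x ≡ 3 (mod 7): 209·t ≡ 3 − 96 = -93 (mod 7).
    Reduce coefficients mod 7: 6·t ≡ 5 (mod 7).
    The inverse of 6 mod 7 is 6 (since 6·6 = 36 = 5·7 + 1), so t ≡ 6·5 = 30 ≡ 2 (mod 7).
    Then x = 96 + 209·2 = 514, valid modulo lcm(209, 7) = 1463: x ≡ 514 (mod 1463).
  Combine with x ≡ 12 (mod 17); new modulus lcm = 24871.
    Write x = 514 + 1463·t and substitute into x ≡ 12 (mod 17): 1463·t ≡ 12 − 514 = -502 (mod 17).
    Reduce coefficients mod 17: 1·t ≡ 8 (mod 17).
    So t ≡ 8 (mod 17).
    Then x = 514 + 1463·8 = 12218, valid modulo lcm(1463, 17) = 24871: x ≡ 12218 (mod 24871).
  Combine with x ≡ 2 (mod 13); new modulus lcm = 323323.
    Write x = 12218 + 24871·t and substitute into x ≡ 2 (mod 13): 24871·t ≡ 2 − 12218 = -12216 (mod 13).
    Reduce coefficients mod 13: 2·t ≡ 4 (mod 13).
    The inverse of 2 mod 13 is 7 (since 2·7 = 14 = 1·13 + 1), so t ≡ 7·4 = 28 ≡ 2 (mod 13).
    Then x = 12218 + 24871·2 = 61960, valid modulo lcm(24871, 13) = 323323: x ≡ 61960 (mod 323323).
Verify against each original: 61960 mod 11 = 8, 61960 mod 19 = 1, 61960 mod 7 = 3, 61960 mod 17 = 12, 61960 mod 13 = 2.

x ≡ 61960 (mod 323323).


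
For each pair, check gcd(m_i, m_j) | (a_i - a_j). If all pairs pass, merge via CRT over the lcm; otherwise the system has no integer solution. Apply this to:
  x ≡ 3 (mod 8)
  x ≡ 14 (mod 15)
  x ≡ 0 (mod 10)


Moduli 8, 15, 10 are not pairwise coprime, so CRT works modulo lcm(m_i) when all pairwise compatibility conditions hold.
Pairwise compatibility: gcd(m_i, m_j) must divide a_i - a_j for every pair.
Merge one congruence at a time:
  Start: x ≡ 3 (mod 8).
  Combine with x ≡ 14 (mod 15): gcd(8, 15) = 1; 14 - 3 = 11, which IS divisible by 1, so compatible.
    Write x = 3 + 8·t and substitute into x ≡ 14 (mod 15): 8·t ≡ 14 − 3 = 11 (mod 15).
    The inverse of 8 mod 15 is 2 (since 8·2 = 16 = 1·15 + 1), so t ≡ 2·11 = 22 ≡ 7 (mod 15).
    Then x = 3 + 8·7 = 59, valid modulo lcm(8, 15) = 120: x ≡ 59 (mod 120).
  Combine with x ≡ 0 (mod 10): gcd(120, 10) = 10, and 0 - 59 = -59 is NOT divisible by 10.
    ⇒ system is inconsistent (no integer solution).

No solution (the system is inconsistent).
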